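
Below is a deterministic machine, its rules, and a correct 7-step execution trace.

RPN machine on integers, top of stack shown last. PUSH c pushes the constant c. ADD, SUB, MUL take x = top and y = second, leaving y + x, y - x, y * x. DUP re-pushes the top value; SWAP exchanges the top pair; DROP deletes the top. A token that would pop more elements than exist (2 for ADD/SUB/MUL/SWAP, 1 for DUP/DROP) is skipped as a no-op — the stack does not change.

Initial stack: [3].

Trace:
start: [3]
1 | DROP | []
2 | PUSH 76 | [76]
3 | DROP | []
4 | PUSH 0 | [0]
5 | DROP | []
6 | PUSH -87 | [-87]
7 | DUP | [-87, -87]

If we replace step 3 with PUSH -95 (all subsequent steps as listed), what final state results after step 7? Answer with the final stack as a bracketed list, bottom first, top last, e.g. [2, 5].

[76, -95, -87, -87]

(re-executing from step 3 with the substitution; state before step 3: [76])
3 | PUSH -95 | [76, -95]
4 | PUSH 0 | [76, -95, 0]
5 | DROP | [76, -95]
6 | PUSH -87 | [76, -95, -87]
7 | DUP | [76, -95, -87, -87]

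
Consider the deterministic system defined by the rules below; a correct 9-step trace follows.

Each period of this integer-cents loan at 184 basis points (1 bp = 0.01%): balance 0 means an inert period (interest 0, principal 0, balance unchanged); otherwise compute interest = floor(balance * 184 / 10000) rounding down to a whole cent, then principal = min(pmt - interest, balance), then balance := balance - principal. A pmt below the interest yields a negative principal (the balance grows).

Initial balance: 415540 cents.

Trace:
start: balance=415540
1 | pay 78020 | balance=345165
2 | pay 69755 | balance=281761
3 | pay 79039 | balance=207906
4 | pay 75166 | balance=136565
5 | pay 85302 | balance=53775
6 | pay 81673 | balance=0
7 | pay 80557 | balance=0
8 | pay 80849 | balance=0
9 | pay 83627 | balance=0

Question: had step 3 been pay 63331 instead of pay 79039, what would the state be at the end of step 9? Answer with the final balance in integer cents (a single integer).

0

(re-executing from step 3 with the substitution; state before step 3: balance=281761)
3 | pay 63331 | balance=223614
4 | pay 75166 | balance=152562
5 | pay 85302 | balance=70067
6 | pay 81673 | balance=0
7 | pay 80557 | balance=0
8 | pay 80849 | balance=0
9 | pay 83627 | balance=0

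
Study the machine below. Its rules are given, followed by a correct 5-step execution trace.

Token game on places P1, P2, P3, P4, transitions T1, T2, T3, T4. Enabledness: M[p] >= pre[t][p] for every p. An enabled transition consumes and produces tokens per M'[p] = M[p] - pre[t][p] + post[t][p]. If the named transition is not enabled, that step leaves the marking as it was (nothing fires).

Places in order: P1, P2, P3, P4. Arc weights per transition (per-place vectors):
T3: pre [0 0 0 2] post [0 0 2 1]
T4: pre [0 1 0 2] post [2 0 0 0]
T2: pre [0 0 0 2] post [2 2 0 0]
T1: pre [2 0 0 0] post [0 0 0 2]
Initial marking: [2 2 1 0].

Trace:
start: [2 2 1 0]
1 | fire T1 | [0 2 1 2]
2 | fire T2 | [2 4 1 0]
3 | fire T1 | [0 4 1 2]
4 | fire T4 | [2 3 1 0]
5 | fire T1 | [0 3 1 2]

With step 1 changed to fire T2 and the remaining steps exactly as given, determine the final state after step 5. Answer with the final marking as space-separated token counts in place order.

(re-executing from step 1 with the substitution; state before step 1: [2 2 1 0])
1 | fire T2 | [2 2 1 0]
2 | fire T2 | [2 2 1 0]
3 | fire T1 | [0 2 1 2]
4 | fire T4 | [2 1 1 0]
5 | fire T1 | [0 1 1 2]

0 1 1 2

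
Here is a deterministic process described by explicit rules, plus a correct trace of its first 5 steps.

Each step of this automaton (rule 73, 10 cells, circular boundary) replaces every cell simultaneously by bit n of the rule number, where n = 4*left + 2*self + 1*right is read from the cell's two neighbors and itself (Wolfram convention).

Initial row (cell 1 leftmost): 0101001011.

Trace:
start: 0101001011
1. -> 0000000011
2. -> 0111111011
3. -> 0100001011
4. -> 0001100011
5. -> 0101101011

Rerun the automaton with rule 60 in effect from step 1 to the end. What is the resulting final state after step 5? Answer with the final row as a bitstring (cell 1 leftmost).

0001010000

(re-executing steps 1..5 under rule 60; state before step 1: 0101001011)
1. -> 1111101110
2. -> 1000011001
3. -> 0100010101
4. -> 1110011111
5. -> 0001010000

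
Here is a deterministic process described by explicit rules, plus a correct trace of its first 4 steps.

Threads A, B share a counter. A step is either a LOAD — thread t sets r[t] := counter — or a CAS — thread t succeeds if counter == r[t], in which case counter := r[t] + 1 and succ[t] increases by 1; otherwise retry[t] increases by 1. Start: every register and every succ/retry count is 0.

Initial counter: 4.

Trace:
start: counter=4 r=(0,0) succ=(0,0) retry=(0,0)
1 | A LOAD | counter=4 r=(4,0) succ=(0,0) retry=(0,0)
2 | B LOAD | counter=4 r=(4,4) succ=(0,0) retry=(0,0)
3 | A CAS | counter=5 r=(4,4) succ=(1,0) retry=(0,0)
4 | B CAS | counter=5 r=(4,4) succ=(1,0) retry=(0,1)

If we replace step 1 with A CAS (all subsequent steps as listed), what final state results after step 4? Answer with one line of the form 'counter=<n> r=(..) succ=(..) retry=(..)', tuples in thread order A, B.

counter=5 r=(0,4) succ=(0,1) retry=(2,0)

(re-executing from step 1 with the substitution; state before step 1: counter=4 r=(0,0) succ=(0,0) retry=(0,0))
1 | A CAS | counter=4 r=(0,0) succ=(0,0) retry=(1,0)
2 | B LOAD | counter=4 r=(0,4) succ=(0,0) retry=(1,0)
3 | A CAS | counter=4 r=(0,4) succ=(0,0) retry=(2,0)
4 | B CAS | counter=5 r=(0,4) succ=(0,1) retry=(2,0)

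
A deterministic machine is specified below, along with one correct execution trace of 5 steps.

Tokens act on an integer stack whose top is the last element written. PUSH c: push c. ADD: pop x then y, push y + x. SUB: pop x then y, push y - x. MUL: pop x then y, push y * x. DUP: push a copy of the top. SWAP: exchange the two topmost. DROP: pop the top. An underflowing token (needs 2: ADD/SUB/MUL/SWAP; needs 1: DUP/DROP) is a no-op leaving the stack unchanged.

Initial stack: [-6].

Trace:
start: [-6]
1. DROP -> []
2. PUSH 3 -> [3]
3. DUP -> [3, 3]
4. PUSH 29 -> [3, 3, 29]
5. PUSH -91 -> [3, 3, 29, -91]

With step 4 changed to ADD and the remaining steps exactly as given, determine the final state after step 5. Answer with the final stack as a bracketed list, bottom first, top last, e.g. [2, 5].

[6, -91]

(re-executing from step 4 with the substitution; state before step 4: [3, 3])
4. ADD -> [6]
5. PUSH -91 -> [6, -91]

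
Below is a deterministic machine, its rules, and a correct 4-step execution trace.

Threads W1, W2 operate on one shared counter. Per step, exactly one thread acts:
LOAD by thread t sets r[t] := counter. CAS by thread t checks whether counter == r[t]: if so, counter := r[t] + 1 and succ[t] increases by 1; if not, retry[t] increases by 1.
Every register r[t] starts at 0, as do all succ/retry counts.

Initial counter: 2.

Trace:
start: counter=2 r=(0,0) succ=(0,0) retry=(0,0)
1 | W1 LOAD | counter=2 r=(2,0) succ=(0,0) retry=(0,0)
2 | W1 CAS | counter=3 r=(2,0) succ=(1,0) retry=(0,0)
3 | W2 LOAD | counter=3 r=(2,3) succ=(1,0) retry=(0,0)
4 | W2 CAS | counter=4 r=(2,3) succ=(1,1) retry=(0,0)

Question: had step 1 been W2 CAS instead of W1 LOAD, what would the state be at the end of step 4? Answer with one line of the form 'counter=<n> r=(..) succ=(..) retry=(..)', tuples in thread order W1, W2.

counter=3 r=(0,2) succ=(0,1) retry=(1,1)

(re-executing from step 1 with the substitution; state before step 1: counter=2 r=(0,0) succ=(0,0) retry=(0,0))
1 | W2 CAS | counter=2 r=(0,0) succ=(0,0) retry=(0,1)
2 | W1 CAS | counter=2 r=(0,0) succ=(0,0) retry=(1,1)
3 | W2 LOAD | counter=2 r=(0,2) succ=(0,0) retry=(1,1)
4 | W2 CAS | counter=3 r=(0,2) succ=(0,1) retry=(1,1)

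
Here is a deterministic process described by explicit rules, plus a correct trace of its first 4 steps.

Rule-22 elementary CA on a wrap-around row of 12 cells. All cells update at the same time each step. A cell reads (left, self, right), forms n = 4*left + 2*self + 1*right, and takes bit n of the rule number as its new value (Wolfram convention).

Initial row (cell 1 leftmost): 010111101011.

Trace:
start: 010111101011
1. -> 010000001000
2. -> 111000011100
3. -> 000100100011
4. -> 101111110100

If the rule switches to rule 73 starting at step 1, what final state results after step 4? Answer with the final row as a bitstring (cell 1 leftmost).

(re-executing steps 1..4 under rule 73; state before step 1: 010111101011)
1. -> 000100100011
2. -> 010000001011
3. -> 000111100011
4. -> 010100101011

010100101011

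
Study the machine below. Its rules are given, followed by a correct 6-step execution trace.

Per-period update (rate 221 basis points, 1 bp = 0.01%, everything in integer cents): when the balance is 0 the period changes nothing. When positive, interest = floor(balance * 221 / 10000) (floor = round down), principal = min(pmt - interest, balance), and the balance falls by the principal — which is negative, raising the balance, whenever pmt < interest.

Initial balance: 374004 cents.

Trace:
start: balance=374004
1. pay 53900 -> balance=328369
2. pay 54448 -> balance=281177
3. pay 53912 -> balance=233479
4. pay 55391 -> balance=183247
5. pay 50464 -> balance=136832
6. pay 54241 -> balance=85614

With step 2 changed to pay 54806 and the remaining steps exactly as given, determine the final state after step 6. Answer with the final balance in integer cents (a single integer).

85224

(re-executing from step 2 with the substitution; state before step 2: balance=328369)
2. pay 54806 -> balance=280819
3. pay 53912 -> balance=233113
4. pay 55391 -> balance=182873
5. pay 50464 -> balance=136450
6. pay 54241 -> balance=85224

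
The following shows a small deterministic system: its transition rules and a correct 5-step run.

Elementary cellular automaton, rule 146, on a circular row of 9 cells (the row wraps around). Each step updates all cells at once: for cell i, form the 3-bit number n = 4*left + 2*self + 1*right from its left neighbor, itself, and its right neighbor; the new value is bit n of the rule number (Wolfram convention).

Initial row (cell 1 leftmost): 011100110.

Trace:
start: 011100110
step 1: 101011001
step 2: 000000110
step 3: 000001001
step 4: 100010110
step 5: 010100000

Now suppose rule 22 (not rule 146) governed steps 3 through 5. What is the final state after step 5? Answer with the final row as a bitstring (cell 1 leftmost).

(re-executing steps 3..5 under rule 22; state before step 3: 000000110)
step 3: 000001001
step 4: 100011111
step 5: 010100000

010100000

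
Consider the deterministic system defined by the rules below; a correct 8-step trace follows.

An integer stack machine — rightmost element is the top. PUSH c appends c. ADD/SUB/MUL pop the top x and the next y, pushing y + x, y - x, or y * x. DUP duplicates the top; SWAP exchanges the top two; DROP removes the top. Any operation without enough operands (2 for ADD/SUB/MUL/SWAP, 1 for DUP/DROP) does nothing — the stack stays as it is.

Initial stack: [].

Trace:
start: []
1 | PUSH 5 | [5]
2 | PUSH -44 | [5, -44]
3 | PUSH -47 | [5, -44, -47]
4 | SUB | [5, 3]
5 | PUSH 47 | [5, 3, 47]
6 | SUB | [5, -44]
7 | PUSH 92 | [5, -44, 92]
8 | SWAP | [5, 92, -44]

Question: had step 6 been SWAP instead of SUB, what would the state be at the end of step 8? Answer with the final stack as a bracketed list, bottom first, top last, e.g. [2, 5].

(re-executing from step 6 with the substitution; state before step 6: [5, 3, 47])
6 | SWAP | [5, 47, 3]
7 | PUSH 92 | [5, 47, 3, 92]
8 | SWAP | [5, 47, 92, 3]

[5, 47, 92, 3]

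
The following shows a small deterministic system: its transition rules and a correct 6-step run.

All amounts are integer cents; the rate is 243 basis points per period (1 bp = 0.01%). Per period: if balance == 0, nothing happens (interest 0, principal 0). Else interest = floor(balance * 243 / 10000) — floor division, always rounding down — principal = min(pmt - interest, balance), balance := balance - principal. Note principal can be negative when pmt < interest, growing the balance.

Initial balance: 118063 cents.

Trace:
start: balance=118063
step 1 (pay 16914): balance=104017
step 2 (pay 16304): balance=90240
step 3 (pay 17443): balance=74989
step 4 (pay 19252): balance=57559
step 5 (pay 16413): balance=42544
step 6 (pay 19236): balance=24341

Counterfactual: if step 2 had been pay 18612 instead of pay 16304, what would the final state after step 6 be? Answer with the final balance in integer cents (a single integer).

21800

(re-executing from step 2 with the substitution; state before step 2: balance=104017)
step 2 (pay 18612): balance=87932
step 3 (pay 17443): balance=72625
step 4 (pay 19252): balance=55137
step 5 (pay 16413): balance=40063
step 6 (pay 19236): balance=21800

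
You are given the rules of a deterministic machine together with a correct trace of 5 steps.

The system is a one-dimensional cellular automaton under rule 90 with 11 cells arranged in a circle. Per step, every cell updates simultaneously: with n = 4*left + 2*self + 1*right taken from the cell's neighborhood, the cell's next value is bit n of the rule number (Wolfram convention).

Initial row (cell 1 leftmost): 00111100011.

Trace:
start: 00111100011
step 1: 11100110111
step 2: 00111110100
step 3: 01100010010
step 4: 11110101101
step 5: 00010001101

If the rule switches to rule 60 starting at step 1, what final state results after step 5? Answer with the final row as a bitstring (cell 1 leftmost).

(re-executing steps 1..5 under rule 60; state before step 1: 00111100011)
step 1: 10100010010
step 2: 11110011011
step 3: 00001010110
step 4: 00001111101
step 5: 10001000011

10001000011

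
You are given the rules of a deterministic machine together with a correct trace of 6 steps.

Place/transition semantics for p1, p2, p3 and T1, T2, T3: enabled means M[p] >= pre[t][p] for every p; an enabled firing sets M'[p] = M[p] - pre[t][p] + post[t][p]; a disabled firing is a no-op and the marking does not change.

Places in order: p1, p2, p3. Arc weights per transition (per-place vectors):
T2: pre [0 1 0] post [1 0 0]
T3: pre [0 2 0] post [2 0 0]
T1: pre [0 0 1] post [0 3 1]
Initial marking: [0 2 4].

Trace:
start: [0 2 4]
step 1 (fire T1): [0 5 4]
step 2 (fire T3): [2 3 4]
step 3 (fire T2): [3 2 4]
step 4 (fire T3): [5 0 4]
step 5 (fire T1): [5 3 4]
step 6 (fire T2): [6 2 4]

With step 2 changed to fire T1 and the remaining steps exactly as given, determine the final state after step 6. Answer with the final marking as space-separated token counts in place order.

4 7 4

(re-executing from step 2 with the substitution; state before step 2: [0 5 4])
step 2 (fire T1): [0 8 4]
step 3 (fire T2): [1 7 4]
step 4 (fire T3): [3 5 4]
step 5 (fire T1): [3 8 4]
step 6 (fire T2): [4 7 4]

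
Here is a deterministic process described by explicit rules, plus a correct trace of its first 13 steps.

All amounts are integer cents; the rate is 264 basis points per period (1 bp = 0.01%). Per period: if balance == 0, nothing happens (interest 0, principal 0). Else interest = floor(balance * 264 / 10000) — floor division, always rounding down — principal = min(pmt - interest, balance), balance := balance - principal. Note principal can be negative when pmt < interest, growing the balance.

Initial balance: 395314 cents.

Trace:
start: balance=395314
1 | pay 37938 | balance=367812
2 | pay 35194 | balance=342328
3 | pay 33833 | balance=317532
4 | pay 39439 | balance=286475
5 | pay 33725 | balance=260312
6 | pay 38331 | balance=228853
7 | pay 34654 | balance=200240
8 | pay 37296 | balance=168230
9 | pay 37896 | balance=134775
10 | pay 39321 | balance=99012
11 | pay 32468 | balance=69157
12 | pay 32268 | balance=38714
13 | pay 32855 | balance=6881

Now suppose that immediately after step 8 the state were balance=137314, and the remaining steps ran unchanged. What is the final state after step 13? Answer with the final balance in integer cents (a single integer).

0

state after step 8 := balance=137314
9 | pay 37896 | balance=103043
10 | pay 39321 | balance=66442
11 | pay 32468 | balance=35728
12 | pay 32268 | balance=4403
13 | pay 32855 | balance=0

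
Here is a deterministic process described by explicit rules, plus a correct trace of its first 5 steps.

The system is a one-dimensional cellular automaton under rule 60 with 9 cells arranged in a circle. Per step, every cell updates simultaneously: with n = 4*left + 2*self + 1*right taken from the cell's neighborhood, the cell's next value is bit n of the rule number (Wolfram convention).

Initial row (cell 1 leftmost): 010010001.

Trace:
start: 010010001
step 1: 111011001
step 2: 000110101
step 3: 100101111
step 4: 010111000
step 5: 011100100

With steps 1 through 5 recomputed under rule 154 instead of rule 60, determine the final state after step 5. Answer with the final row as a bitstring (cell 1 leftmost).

010100001

(re-executing steps 1..5 under rule 154; state before step 1: 010010001)
step 1: 001101010
step 2: 011000001
step 3: 010100010
step 4: 100010101
step 5: 010100001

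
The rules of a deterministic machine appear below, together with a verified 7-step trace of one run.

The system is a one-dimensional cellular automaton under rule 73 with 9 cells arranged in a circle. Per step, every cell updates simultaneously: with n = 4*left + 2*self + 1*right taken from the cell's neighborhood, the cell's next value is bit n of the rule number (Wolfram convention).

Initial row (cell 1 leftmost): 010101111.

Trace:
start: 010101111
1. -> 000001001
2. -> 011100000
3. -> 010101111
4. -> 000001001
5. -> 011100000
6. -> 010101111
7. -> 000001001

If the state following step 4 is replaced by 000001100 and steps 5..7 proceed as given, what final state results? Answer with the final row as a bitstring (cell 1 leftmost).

state after step 4 := 000001100
5. -> 111101101
6. -> 000101101
7. -> 010001100

010001100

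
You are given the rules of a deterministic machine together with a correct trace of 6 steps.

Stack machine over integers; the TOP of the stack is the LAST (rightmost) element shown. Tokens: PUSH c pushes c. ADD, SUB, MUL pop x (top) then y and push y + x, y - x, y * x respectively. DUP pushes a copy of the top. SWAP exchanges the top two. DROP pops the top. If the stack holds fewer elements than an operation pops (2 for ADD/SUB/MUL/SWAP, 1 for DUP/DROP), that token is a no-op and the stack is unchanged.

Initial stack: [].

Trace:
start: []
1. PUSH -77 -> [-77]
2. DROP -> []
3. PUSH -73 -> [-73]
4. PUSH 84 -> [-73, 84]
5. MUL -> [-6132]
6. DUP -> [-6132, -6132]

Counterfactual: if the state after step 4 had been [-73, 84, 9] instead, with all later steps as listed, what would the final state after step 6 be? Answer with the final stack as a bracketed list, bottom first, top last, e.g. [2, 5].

state after step 4 := [-73, 84, 9]
5. MUL -> [-73, 756]
6. DUP -> [-73, 756, 756]

[-73, 756, 756]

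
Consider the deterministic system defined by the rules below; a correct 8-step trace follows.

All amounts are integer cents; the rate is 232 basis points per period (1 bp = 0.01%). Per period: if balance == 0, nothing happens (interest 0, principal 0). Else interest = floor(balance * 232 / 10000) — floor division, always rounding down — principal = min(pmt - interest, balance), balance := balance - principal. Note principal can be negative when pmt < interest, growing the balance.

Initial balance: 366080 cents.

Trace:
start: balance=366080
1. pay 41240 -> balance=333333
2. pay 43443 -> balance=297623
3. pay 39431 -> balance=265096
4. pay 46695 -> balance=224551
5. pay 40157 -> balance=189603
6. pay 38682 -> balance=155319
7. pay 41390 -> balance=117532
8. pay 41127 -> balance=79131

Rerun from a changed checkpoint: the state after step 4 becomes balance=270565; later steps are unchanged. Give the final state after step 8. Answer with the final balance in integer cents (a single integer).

129568

state after step 4 := balance=270565
5. pay 40157 -> balance=236685
6. pay 38682 -> balance=203494
7. pay 41390 -> balance=166825
8. pay 41127 -> balance=129568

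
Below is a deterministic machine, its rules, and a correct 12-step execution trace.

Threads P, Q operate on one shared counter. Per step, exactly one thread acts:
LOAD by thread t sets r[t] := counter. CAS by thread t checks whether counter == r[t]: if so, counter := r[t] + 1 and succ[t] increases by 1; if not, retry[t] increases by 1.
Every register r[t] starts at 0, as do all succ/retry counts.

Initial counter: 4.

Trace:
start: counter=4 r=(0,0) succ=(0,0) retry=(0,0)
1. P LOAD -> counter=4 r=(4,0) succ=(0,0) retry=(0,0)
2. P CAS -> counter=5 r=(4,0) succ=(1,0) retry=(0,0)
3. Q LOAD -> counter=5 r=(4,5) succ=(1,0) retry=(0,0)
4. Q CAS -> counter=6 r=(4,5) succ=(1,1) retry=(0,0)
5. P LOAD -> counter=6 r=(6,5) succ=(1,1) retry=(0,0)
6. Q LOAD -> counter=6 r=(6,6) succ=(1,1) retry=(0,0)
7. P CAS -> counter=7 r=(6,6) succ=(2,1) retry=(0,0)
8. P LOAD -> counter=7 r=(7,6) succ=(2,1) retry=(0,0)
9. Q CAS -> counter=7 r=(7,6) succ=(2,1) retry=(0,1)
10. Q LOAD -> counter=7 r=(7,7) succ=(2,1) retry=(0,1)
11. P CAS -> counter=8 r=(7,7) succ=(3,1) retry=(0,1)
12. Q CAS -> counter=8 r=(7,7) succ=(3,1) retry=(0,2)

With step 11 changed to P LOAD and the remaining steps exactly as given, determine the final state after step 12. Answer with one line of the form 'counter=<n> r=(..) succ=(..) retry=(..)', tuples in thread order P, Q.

(re-executing from step 11 with the substitution; state before step 11: counter=7 r=(7,7) succ=(2,1) retry=(0,1))
11. P LOAD -> counter=7 r=(7,7) succ=(2,1) retry=(0,1)
12. Q CAS -> counter=8 r=(7,7) succ=(2,2) retry=(0,1)

counter=8 r=(7,7) succ=(2,2) retry=(0,1)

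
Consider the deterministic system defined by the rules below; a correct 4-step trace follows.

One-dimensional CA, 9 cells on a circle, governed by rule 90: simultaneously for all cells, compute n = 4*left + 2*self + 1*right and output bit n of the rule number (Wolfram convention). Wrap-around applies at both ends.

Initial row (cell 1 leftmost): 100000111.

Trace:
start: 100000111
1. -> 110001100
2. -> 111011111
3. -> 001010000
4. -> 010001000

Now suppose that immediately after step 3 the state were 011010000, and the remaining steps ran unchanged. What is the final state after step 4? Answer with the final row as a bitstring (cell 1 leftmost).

111001000

state after step 3 := 011010000
4. -> 111001000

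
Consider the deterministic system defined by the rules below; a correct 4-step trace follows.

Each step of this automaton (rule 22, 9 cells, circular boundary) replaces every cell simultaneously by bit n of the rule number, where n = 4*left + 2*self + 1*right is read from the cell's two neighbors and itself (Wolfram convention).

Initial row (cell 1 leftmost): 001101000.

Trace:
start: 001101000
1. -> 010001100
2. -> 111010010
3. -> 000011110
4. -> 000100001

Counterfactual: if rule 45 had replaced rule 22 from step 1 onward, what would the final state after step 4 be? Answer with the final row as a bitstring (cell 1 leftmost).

010101001

(re-executing steps 1..4 under rule 45; state before step 1: 001101000)
1. -> 101011011
2. -> 011110110
3. -> 010001100
4. -> 010101001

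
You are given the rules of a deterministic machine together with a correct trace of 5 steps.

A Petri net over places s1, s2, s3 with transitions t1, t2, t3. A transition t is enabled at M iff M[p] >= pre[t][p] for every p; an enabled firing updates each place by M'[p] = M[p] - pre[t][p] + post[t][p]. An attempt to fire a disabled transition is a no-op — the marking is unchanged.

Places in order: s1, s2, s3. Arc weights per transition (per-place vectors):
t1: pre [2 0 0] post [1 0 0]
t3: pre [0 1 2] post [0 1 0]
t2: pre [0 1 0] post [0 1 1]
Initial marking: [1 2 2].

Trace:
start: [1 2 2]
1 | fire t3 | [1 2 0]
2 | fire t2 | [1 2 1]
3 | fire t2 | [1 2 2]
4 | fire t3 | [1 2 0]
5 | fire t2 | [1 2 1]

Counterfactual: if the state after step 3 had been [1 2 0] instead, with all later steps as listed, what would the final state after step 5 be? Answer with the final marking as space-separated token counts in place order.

state after step 3 := [1 2 0]
4 | fire t3 | [1 2 0]
5 | fire t2 | [1 2 1]

1 2 1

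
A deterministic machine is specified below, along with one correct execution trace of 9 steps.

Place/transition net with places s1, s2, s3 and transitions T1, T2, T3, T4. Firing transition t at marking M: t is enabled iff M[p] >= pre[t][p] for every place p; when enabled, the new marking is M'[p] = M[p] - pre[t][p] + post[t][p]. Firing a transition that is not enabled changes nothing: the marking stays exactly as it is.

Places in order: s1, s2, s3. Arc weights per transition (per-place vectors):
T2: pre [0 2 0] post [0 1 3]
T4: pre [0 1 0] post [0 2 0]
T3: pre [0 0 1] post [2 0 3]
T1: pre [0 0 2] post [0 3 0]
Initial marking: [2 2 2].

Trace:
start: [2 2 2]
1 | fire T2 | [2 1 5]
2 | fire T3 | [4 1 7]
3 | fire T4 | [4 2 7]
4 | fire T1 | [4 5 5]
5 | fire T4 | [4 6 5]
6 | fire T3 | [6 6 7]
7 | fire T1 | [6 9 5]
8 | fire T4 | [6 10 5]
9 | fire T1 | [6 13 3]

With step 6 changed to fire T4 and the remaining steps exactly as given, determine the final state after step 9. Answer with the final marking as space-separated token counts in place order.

(re-executing from step 6 with the substitution; state before step 6: [4 6 5])
6 | fire T4 | [4 7 5]
7 | fire T1 | [4 10 3]
8 | fire T4 | [4 11 3]
9 | fire T1 | [4 14 1]

4 14 1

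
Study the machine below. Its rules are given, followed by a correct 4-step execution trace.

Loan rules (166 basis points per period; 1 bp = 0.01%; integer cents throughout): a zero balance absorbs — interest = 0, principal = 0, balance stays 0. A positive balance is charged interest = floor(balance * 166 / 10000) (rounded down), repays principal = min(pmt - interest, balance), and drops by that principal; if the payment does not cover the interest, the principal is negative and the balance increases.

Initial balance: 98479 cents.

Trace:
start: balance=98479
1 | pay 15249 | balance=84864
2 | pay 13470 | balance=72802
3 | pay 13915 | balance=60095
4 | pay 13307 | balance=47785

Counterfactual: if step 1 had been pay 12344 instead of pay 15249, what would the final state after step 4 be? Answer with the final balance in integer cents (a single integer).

50837

(re-executing from step 1 with the substitution; state before step 1: balance=98479)
1 | pay 12344 | balance=87769
2 | pay 13470 | balance=75755
3 | pay 13915 | balance=63097
4 | pay 13307 | balance=50837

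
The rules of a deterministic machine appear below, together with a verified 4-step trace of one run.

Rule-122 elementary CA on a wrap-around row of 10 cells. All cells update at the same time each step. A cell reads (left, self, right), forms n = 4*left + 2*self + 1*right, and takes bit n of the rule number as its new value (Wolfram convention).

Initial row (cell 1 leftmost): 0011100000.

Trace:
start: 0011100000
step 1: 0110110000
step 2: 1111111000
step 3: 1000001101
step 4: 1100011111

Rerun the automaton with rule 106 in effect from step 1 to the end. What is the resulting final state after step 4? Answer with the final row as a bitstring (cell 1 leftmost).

(re-executing steps 1..4 under rule 106; state before step 1: 0011100000)
step 1: 0110100000
step 2: 1111000000
step 3: 1001000001
step 4: 1010000011

1010000011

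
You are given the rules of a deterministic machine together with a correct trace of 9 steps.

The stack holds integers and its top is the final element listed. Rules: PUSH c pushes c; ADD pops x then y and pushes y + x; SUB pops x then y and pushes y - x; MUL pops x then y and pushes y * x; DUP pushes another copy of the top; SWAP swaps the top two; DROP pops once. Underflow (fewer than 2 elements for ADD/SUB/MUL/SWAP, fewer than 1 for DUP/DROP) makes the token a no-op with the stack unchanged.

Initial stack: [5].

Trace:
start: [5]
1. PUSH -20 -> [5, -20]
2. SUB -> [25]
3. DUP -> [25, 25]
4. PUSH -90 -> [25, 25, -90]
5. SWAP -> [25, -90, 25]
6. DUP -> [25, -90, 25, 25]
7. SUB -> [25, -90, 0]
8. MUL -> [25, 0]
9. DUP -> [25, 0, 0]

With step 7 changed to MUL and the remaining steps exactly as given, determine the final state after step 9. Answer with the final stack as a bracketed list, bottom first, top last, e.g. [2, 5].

[25, -56250, -56250]

(re-executing from step 7 with the substitution; state before step 7: [25, -90, 25, 25])
7. MUL -> [25, -90, 625]
8. MUL -> [25, -56250]
9. DUP -> [25, -56250, -56250]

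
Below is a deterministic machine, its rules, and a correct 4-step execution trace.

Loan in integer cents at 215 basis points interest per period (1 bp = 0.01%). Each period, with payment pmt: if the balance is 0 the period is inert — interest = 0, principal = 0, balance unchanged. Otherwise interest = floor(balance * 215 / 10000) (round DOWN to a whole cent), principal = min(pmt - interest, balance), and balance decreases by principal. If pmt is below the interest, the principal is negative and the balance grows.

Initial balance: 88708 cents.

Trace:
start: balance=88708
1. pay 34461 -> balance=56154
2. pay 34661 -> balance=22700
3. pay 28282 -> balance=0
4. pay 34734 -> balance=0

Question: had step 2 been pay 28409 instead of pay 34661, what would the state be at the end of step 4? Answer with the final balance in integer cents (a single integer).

0

(re-executing from step 2 with the substitution; state before step 2: balance=56154)
2. pay 28409 -> balance=28952
3. pay 28282 -> balance=1292
4. pay 34734 -> balance=0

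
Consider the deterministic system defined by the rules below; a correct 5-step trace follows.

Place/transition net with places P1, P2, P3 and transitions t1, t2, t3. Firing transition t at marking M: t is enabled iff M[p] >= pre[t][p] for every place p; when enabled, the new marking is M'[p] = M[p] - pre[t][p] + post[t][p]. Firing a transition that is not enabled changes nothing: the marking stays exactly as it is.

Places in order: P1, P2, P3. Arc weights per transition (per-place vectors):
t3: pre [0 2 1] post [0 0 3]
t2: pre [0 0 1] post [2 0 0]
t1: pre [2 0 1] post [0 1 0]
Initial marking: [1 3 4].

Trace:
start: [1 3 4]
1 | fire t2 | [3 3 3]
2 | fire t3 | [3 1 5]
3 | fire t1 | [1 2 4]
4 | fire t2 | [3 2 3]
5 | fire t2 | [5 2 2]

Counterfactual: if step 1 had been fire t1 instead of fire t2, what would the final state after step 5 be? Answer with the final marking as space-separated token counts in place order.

5 1 4

(re-executing from step 1 with the substitution; state before step 1: [1 3 4])
1 | fire t1 | [1 3 4]
2 | fire t3 | [1 1 6]
3 | fire t1 | [1 1 6]
4 | fire t2 | [3 1 5]
5 | fire t2 | [5 1 4]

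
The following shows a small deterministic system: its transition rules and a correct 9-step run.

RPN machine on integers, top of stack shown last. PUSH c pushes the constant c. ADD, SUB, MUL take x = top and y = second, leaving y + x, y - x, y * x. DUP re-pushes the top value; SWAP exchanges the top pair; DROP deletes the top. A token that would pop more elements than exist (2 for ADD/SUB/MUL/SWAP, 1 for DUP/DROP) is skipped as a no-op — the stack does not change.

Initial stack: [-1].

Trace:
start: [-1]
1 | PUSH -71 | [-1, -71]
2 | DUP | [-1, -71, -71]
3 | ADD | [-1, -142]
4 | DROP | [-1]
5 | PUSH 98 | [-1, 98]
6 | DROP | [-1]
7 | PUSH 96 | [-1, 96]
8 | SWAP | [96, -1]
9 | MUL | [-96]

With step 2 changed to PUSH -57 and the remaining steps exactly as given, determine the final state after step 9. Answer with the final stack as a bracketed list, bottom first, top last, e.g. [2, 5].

(re-executing from step 2 with the substitution; state before step 2: [-1, -71])
2 | PUSH -57 | [-1, -71, -57]
3 | ADD | [-1, -128]
4 | DROP | [-1]
5 | PUSH 98 | [-1, 98]
6 | DROP | [-1]
7 | PUSH 96 | [-1, 96]
8 | SWAP | [96, -1]
9 | MUL | [-96]

[-96]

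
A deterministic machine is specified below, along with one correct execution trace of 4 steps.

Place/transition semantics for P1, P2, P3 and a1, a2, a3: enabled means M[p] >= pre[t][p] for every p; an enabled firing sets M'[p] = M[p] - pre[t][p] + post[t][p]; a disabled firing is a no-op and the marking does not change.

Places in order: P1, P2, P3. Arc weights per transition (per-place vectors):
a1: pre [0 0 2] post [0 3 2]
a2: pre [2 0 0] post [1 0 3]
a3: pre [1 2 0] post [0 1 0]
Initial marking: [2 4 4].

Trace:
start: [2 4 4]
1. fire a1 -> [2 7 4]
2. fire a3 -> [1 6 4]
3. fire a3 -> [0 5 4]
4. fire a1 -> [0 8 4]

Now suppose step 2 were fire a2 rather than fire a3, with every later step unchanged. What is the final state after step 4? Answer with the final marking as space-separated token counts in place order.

(re-executing from step 2 with the substitution; state before step 2: [2 7 4])
2. fire a2 -> [1 7 7]
3. fire a3 -> [0 6 7]
4. fire a1 -> [0 9 7]

0 9 7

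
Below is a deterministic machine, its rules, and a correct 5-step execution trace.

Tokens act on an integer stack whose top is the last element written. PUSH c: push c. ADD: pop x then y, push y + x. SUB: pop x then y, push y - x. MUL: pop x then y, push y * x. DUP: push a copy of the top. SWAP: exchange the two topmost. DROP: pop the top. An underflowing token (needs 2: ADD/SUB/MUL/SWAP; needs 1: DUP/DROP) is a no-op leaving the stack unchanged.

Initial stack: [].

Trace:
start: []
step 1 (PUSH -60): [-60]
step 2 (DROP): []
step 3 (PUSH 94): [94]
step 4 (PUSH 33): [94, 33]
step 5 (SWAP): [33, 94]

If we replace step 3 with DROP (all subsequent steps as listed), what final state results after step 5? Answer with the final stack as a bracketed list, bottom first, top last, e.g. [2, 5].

[33]

(re-executing from step 3 with the substitution; state before step 3: [])
step 3 (DROP): []
step 4 (PUSH 33): [33]
step 5 (SWAP): [33]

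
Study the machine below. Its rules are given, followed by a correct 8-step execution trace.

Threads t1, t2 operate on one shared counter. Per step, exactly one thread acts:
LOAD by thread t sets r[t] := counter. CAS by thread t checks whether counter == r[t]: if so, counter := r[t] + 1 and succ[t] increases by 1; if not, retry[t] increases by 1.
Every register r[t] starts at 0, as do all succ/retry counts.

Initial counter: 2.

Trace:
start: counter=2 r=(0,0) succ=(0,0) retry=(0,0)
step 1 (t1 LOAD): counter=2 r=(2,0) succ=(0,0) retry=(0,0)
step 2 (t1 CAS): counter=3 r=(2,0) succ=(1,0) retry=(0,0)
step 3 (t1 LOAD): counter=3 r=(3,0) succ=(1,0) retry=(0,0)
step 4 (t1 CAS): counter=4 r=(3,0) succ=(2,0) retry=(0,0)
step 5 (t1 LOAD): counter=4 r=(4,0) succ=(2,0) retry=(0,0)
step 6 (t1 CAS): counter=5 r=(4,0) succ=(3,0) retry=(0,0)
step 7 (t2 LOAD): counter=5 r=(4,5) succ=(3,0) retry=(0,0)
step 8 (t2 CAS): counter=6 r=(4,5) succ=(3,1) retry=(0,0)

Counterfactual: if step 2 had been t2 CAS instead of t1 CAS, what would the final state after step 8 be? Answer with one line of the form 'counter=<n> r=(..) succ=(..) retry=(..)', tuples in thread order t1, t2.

(re-executing from step 2 with the substitution; state before step 2: counter=2 r=(2,0) succ=(0,0) retry=(0,0))
step 2 (t2 CAS): counter=2 r=(2,0) succ=(0,0) retry=(0,1)
step 3 (t1 LOAD): counter=2 r=(2,0) succ=(0,0) retry=(0,1)
step 4 (t1 CAS): counter=3 r=(2,0) succ=(1,0) retry=(0,1)
step 5 (t1 LOAD): counter=3 r=(3,0) succ=(1,0) retry=(0,1)
step 6 (t1 CAS): counter=4 r=(3,0) succ=(2,0) retry=(0,1)
step 7 (t2 LOAD): counter=4 r=(3,4) succ=(2,0) retry=(0,1)
step 8 (t2 CAS): counter=5 r=(3,4) succ=(2,1) retry=(0,1)

counter=5 r=(3,4) succ=(2,1) retry=(0,1)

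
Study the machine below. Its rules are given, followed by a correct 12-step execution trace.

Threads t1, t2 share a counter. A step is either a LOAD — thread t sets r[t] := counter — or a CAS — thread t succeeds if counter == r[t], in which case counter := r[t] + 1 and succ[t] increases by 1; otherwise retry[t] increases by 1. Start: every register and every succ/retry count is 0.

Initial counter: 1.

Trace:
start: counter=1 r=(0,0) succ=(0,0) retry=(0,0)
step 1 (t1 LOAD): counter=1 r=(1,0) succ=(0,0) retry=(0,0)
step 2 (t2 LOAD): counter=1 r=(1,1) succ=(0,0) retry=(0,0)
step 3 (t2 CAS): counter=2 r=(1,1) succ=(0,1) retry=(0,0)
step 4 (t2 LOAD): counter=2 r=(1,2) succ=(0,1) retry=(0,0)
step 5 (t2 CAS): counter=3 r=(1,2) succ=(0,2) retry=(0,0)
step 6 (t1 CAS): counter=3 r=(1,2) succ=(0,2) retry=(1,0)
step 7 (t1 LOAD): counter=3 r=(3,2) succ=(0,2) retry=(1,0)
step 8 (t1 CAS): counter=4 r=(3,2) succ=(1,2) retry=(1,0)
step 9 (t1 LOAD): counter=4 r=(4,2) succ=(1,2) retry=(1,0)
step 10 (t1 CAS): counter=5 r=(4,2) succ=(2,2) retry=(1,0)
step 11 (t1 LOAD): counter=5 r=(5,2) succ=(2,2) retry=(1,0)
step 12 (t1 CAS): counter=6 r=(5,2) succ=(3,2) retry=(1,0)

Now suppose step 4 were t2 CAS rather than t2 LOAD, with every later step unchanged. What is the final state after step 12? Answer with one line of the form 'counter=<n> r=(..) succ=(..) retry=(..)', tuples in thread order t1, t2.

counter=5 r=(4,1) succ=(3,1) retry=(1,2)

(re-executing from step 4 with the substitution; state before step 4: counter=2 r=(1,1) succ=(0,1) retry=(0,0))
step 4 (t2 CAS): counter=2 r=(1,1) succ=(0,1) retry=(0,1)
step 5 (t2 CAS): counter=2 r=(1,1) succ=(0,1) retry=(0,2)
step 6 (t1 CAS): counter=2 r=(1,1) succ=(0,1) retry=(1,2)
step 7 (t1 LOAD): counter=2 r=(2,1) succ=(0,1) retry=(1,2)
step 8 (t1 CAS): counter=3 r=(2,1) succ=(1,1) retry=(1,2)
step 9 (t1 LOAD): counter=3 r=(3,1) succ=(1,1) retry=(1,2)
step 10 (t1 CAS): counter=4 r=(3,1) succ=(2,1) retry=(1,2)
step 11 (t1 LOAD): counter=4 r=(4,1) succ=(2,1) retry=(1,2)
step 12 (t1 CAS): counter=5 r=(4,1) succ=(3,1) retry=(1,2)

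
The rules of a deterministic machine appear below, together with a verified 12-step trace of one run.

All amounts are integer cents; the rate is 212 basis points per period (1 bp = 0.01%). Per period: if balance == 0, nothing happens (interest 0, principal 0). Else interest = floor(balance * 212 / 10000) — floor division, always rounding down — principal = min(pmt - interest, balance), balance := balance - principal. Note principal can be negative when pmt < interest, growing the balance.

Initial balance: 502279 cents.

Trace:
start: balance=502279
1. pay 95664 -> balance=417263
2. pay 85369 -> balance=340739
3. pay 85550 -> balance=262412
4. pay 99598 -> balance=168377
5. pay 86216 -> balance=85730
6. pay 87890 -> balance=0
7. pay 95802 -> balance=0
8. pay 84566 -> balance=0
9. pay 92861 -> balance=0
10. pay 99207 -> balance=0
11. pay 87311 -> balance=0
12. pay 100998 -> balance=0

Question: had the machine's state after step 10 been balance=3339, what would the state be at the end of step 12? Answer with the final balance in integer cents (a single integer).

0

state after step 10 := balance=3339
11. pay 87311 -> balance=0
12. pay 100998 -> balance=0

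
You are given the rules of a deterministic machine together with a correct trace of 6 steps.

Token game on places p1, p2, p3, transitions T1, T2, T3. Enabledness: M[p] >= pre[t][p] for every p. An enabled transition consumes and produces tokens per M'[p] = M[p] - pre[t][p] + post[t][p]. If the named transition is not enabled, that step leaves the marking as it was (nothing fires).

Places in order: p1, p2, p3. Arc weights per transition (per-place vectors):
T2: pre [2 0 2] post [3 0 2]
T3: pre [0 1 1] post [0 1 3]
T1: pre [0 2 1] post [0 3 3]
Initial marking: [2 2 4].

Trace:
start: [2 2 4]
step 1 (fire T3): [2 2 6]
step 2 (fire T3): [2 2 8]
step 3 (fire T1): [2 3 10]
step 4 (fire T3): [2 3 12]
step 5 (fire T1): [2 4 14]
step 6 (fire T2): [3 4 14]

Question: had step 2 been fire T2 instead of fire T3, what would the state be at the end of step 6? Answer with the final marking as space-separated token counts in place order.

4 4 12

(re-executing from step 2 with the substitution; state before step 2: [2 2 6])
step 2 (fire T2): [3 2 6]
step 3 (fire T1): [3 3 8]
step 4 (fire T3): [3 3 10]
step 5 (fire T1): [3 4 12]
step 6 (fire T2): [4 4 12]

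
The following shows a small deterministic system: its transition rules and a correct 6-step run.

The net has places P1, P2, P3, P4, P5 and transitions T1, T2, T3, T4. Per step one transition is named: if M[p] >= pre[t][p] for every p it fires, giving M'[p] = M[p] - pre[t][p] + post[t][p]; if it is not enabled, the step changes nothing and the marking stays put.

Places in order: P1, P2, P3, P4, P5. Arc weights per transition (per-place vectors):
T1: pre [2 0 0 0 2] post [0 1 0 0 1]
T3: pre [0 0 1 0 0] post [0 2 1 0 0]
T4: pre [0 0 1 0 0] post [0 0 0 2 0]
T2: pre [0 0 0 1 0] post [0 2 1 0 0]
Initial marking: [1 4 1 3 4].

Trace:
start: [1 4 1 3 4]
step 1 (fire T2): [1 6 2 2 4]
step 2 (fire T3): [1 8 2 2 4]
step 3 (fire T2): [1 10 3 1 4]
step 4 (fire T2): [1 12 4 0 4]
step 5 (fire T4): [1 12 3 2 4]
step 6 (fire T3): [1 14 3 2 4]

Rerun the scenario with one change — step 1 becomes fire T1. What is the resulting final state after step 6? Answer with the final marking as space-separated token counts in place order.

1 12 2 3 4

(re-executing from step 1 with the substitution; state before step 1: [1 4 1 3 4])
step 1 (fire T1): [1 4 1 3 4]
step 2 (fire T3): [1 6 1 3 4]
step 3 (fire T2): [1 8 2 2 4]
step 4 (fire T2): [1 10 3 1 4]
step 5 (fire T4): [1 10 2 3 4]
step 6 (fire T3): [1 12 2 3 4]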